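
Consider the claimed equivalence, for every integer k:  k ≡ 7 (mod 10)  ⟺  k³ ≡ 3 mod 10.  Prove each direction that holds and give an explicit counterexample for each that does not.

The biconditional holds.

[⇐] Suppose k³ ≡ 3 (mod 10). The only residue r in {0, …, 9} with r³ ≡ 3 (mod 10) is r = 7, so k ≡ 7 (mod 10).

[⇒] Suppose k ≡ 7 (mod 10). Write k = 10j + 7. Then (10j + 7)³ = 1000j³ + 2100j² + 1470j + 343 = 10(100j³ + 210j² + 147j + 34) + 3, so k³ ≡ 3 (mod 10).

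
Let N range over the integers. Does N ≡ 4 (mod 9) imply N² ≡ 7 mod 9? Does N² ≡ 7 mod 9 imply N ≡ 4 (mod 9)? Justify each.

Only the forward direction holds.

(→) Suppose N ≡ 4 (mod 9). Write N = 9j + 4. Then (9j + 4)² = 81j² + 72j + 16 = 9(9j² + 8j + 1) + 7, so N² ≡ 7 (mod 9).

(←) This fails: take N = 5. Then 5² = 25 ≡ 7 (mod 9), yet 5 ≡ 5 (mod 9), not 4.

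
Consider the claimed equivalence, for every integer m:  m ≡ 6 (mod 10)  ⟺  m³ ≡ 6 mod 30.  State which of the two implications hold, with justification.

(→) This fails: take m = 16. Then 16 ≡ 6 (mod 10), but 16³ = 4096 ≡ 16 (mod 30), not 6.

(←) Conversely, the residues r modulo 30 with r³ ≡ 6 (mod 30) are exactly {6}, and each is ≡ 6 (mod 10).

Not equivalent: only (⇐) holds.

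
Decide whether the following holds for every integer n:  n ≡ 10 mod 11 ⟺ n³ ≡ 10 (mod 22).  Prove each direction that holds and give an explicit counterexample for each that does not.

Forward direction. This fails: take n = 21. Then 21 ≡ 10 (mod 11), but 21³ = 9261 ≡ 21 (mod 22), not 10.

Converse. The residues r modulo 22 with r³ ≡ 10 (mod 22) are exactly {10}, and each is ≡ 10 (mod 11).

Only the reverse direction holds.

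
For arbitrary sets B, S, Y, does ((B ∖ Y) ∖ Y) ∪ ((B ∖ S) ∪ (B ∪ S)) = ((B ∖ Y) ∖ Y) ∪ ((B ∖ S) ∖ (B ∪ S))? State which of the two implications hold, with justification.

The sets are not equal: only the reverse inclusion holds.

(⟹) This inclusion fails. Take B = ∅, S = {1}, Y = ∅; then 1 ∈ ((B ∖ Y) ∖ Y) ∪ ((B ∖ S) ∪ (B ∪ S)) but 1 ∉ ((B ∖ Y) ∖ Y) ∪ ((B ∖ S) ∖ (B ∪ S)).

(⟸) Let x ∈ ((B ∖ Y) ∖ Y) ∪ ((B ∖ S) ∖ (B ∪ S)). Then either x ∈ B and x ∉ S, Y; or x ∈ B ∩ S and x ∉ Y. In each case x ∈ ((B ∖ Y) ∖ Y) ∪ ((B ∖ S) ∪ (B ∪ S)), so ((B ∖ Y) ∖ Y) ∪ ((B ∖ S) ∖ (B ∪ S)) ⊆ ((B ∖ Y) ∖ Y) ∪ ((B ∖ S) ∪ (B ∪ S)).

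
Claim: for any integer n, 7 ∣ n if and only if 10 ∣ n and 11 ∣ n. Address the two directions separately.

Neither direction holds.

(→) This fails: take n = 7. Certainly 7 ∣ 7, but 10 ∤ 7.

(←) This fails: take n = 110. Both 10 ∣ 110 and 11 ∣ 110, yet 110 is not a multiple of 7 (since 110 = 15·7 + 5), so 7 ∤ 110.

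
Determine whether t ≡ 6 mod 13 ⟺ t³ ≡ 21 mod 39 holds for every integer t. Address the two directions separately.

Both directions fail.

Forward direction. This fails: take t = 19. Then 19 ≡ 6 (mod 13), but 19³ = 6859 ≡ 34 (mod 39), not 21.

Converse. This fails: take t = 15. Then 15³ = 3375 ≡ 21 (mod 39), yet 15 ≡ 2 (mod 13), not 6.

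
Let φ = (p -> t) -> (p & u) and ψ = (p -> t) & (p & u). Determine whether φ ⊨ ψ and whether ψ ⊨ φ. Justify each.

(⇒) This fails. Under p = T, t = F, u = F, the left side is true but the right side is false.

(⇐) Assume the antecedent. If p is true, the antecedent forces (p = T, t = T, u = T), and (p -> t) -> (p & u) holds there. If p is false, the antecedent cannot hold. Either way (p -> t) -> (p & u) holds.

Only the converse holds.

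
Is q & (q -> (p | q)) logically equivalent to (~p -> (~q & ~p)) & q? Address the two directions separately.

Only the reverse direction holds.

(→) This fails. Under q = T, p = F, the left side is true but the right side is false.

(←) Assume the antecedent. If q is true, q & (q -> (p | q)) reduces to true regardless of the other variables. If q is false, the antecedent cannot hold. Either way q & (q -> (p | q)) holds.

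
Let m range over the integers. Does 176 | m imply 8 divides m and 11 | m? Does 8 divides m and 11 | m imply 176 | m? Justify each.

(⇒) holds; (⇐) fails.

(←) This fails: take m = 88. Both 8 ∣ 88 and 11 ∣ 88, yet 88 is not a multiple of 176 (since 88 = 0·176 + 88), so 176 ∤ 88.

(→) If 176 ∣ m, write m = 176q. Since 176 = 22·8, m = 8·(22q), so 8 ∣ m; and since 176 = 16·11, m = 11·(16q), so 11 ∣ m.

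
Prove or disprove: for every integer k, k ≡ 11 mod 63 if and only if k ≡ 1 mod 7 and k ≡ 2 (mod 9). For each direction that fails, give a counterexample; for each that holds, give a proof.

Both directions fail.

[⇒] This fails: k = 11 gives 11 ≡ 11 (mod 63) but 11 ≡ 4 (mod 7), so the conjunction on the right does not hold.

[⇐] This fails: k = 29 satisfies both congruences on the right (29 ≡ 1 mod 7 and 29 ≡ 2 mod 9) yet 29 ≡ 29 (mod 63), not 11.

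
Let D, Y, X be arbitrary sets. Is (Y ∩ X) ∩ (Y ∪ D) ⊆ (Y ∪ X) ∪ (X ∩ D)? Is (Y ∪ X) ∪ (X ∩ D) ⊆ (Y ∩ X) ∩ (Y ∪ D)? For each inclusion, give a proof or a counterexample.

The sets are not equal: only the forward inclusion holds.

Forward inclusion. Let x ∈ (Y ∩ X) ∩ (Y ∪ D). Then either x ∈ Y ∩ X and x ∉ D; or x ∈ D ∩ Y ∩ X. In each case x ∈ (Y ∪ X) ∪ (X ∩ D), so (Y ∩ X) ∩ (Y ∪ D) ⊆ (Y ∪ X) ∪ (X ∩ D).

Reverse inclusion. This inclusion fails. Take D = ∅, Y = {1}, X = ∅; then 1 ∈ (Y ∪ X) ∪ (X ∩ D) but 1 ∉ (Y ∩ X) ∩ (Y ∪ D).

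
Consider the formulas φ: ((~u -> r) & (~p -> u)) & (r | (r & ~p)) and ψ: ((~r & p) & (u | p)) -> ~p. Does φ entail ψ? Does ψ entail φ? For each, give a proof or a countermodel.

Only the forward implication holds.

(⇒) Assume the antecedent. If r is true, ((~r & p) & (u | p)) -> ~p reduces to true regardless of the other variables. If r is false, the antecedent cannot hold. Either way ((~r & p) & (u | p)) -> ~p holds.

(⇐) This fails. Under r = F, p = F, u = F, the left side is false but the right side is true.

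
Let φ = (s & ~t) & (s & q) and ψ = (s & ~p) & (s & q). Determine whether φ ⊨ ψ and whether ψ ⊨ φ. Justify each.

Forward direction. This fails. Under s = T, p = T, t = F, q = T, the left side is true but the right side is false.

Converse. This fails. Under s = T, p = F, t = T, q = T, the left side is false but the right side is true.

Neither implication holds.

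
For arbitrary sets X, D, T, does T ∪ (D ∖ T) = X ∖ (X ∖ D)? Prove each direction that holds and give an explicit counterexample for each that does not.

The sets are not equal: only the reverse inclusion holds.

(⟸) Let x ∈ X ∖ (X ∖ D). Then either x ∈ X ∩ D and x ∉ T; or x ∈ X ∩ D ∩ T. In each case x ∈ T ∪ (D ∖ T), so X ∖ (X ∖ D) ⊆ T ∪ (D ∖ T).

(⟹) This inclusion fails. Take X = ∅, D = {1}, T = ∅; then 1 ∈ T ∪ (D ∖ T) but 1 ∉ X ∖ (X ∖ D).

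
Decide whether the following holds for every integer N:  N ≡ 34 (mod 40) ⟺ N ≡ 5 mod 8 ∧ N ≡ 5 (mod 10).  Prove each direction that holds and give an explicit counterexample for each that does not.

(⇒) This fails: N = 34 gives 34 ≡ 34 (mod 40) but 34 ≡ 2 (mod 8), so the conjunction on the right does not hold.

(⇐) This fails: N = 5 satisfies both congruences on the right (5 ≡ 5 mod 8 and 5 ≡ 5 mod 10) yet 5 ≡ 5 (mod 40), not 34.

Both directions fail.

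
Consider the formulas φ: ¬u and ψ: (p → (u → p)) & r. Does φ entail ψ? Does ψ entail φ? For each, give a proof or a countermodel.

(⇒) fails and (⇐) fails.

Forward direction. This fails. Under r = F, p = F, u = F, the left side is true but the right side is false.

Converse. This fails. Under r = T, p = F, u = T, the left side is false but the right side is true.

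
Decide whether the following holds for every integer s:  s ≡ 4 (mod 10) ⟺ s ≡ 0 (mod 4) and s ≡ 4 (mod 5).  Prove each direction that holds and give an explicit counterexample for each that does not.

(→) This fails: s = 14 gives 14 ≡ 4 (mod 10) but 14 ≡ 2 (mod 4), so the conjunction on the right does not hold.

(←) Conversely, if s ≡ 0 (mod 4) and s ≡ 4 (mod 5), then by the Chinese remainder theorem s ≡ 4 (mod 20). Since 4 ≡ 4 (mod 10) and 10 ∣ 20, we get s ≡ 4 (mod 10).

Only the converse holds.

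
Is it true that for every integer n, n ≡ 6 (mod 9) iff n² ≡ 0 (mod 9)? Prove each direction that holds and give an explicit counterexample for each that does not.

The forward direction holds; the converse fails.

[⇐] This fails: take n = 0. Then 0² = 0 ≡ 0 (mod 9), yet 0 ≡ 0 (mod 9), not 6.

[⇒] Suppose n ≡ 6 (mod 9). Write n = 9j + 6. Then (9j + 6)² = 81j² + 108j + 36 = 9(9j² + 12j + 4) + 0, so n² ≡ 0 (mod 9).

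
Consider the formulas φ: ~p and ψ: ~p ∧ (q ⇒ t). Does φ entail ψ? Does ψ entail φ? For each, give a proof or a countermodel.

[⇒] This fails. Under q = T, t = F, p = F, the left side is true but the right side is false.

[⇐] Assume the antecedent. If q is true, the antecedent forces (q = T, t = T, p = F), and ~p holds there. If q is false, the antecedent forces (q = F, t = F, p = F) or (q = F, t = T, p = F), and ~p holds there. Either way ~p holds.

(⇒) fails; (⇐) holds.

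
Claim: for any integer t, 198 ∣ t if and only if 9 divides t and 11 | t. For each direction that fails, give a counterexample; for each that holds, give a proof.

Only the forward direction holds.

Forward direction. If 198 ∣ t, write t = 198q. Since 198 = 22·9, t = 9·(22q), so 9 ∣ t; and since 198 = 18·11, t = 11·(18q), so 11 ∣ t.

Converse. This fails: take t = 99. Both 9 ∣ 99 and 11 ∣ 99, yet 99 is not a multiple of 198 (since 99 = 0·198 + 99), so 198 ∤ 99.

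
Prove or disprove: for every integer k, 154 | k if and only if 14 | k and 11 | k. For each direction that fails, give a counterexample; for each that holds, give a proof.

Both implications hold.

(⟸) Suppose 14 ∣ k and 11 ∣ k. Any common multiple of 14 and 11 is a multiple of their lcm; here gcd(14, 11) = 1, so lcm(14, 11) = 14·11 = 154, so 154 ∣ k.

(⟹) If 154 ∣ k, write k = 154q. Since 154 = 11·14, k = 14·(11q), so 14 ∣ k; and since 154 = 14·11, k = 11·(14q), so 11 ∣ k.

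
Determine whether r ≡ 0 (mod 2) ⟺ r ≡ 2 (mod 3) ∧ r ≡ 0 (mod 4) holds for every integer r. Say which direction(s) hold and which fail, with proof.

Only the reverse direction holds.

(←) If r ≡ 2 (mod 3) and r ≡ 0 (mod 4), then by the Chinese remainder theorem r ≡ 8 (mod 12). Since 8 ≡ 0 (mod 2) and 2 ∣ 12, we get r ≡ 0 (mod 2).

(→) This fails: r = 0 gives 0 ≡ 0 (mod 2) but 0 ≡ 0 (mod 3), so the conjunction on the right does not hold.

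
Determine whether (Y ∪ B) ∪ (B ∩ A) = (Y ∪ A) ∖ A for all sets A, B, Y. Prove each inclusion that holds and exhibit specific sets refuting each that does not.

(⊆) This inclusion fails. Take A = ∅, B = {1}, Y = ∅; then 1 ∈ (Y ∪ B) ∪ (B ∩ A) but 1 ∉ (Y ∪ A) ∖ A.

(⊇) Let x ∈ (Y ∪ A) ∖ A. Then either x ∈ Y and x ∉ A, B; or x ∈ B ∩ Y and x ∉ A. In each case x ∈ (Y ∪ B) ∪ (B ∩ A), so (Y ∪ A) ∖ A ⊆ (Y ∪ B) ∪ (B ∩ A).

The sets are not equal: only the reverse inclusion holds.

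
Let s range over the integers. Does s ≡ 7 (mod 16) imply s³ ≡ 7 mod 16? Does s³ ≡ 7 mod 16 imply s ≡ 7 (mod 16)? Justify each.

The biconditional holds.

(⇒) Suppose s ≡ 7 (mod 16). Write s = 16j + 7. Then (16j + 7)³ = 4096j³ + 5376j² + 2352j + 343 = 16(256j³ + 336j² + 147j + 21) + 7, so s³ ≡ 7 (mod 16).

(⇐) Conversely, suppose s³ ≡ 7 (mod 16). The only residue r in {0, …, 15} with r³ ≡ 7 (mod 16) is r = 7, so s ≡ 7 (mod 16).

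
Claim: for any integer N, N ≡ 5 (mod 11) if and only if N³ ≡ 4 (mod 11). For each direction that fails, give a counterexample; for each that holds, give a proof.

(⇒) Suppose N ≡ 5 (mod 11). Write N = 11j + 5. Then (11j + 5)³ = 1331j³ + 1815j² + 825j + 125 = 11(121j³ + 165j² + 75j + 11) + 4, so N³ ≡ 4 (mod 11).

(⇐) For the converse, argue contrapositively. If N ≢ 5 (mod 11), then N is congruent to one of 0, 1, 2, 3, 4, 6, 7, 8, 9, 10 modulo 11, and these give N³ ≡ 0, 1, 8, 5, 9, 7, 2, 6, 3, 10 respectively — never 4.

Both implications hold.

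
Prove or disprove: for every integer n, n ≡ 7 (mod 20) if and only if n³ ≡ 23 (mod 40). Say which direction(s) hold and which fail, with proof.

Only the converse holds.

(⟹) This fails: take n = 27. Then 27 ≡ 7 (mod 20), but 27³ = 19683 ≡ 3 (mod 40), not 23.

(⟸) Conversely, the residues r modulo 40 with r³ ≡ 23 (mod 40) are exactly {7}, and each is ≡ 7 (mod 20).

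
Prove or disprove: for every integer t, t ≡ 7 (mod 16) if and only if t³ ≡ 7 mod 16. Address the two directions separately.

Both directions hold; the statement is true.

[⇐] Suppose t³ ≡ 7 (mod 16). The only residue r in {0, …, 15} with r³ ≡ 7 (mod 16) is r = 7, so t ≡ 7 (mod 16).

[⇒] Suppose t ≡ 7 (mod 16). Write t = 16j + 7. Then (16j + 7)³ = 4096j³ + 5376j² + 2352j + 343 = 16(256j³ + 336j² + 147j + 21) + 7, so t³ ≡ 7 (mod 16).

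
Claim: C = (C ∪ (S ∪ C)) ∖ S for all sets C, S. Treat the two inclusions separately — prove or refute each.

(⊆) fails; (⊇) holds.

(⊇) Let x ∈ (C ∪ (S ∪ C)) ∖ S. Then x ∈ C and x ∉ S, from which x ∈ C.

(⊆) This inclusion fails. Take C = {1}, S = {1}; then 1 ∈ C but 1 ∉ (C ∪ (S ∪ C)) ∖ S.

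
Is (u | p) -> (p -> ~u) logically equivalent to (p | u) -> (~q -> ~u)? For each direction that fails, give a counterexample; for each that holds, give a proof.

(⇒) fails and (⇐) fails.

(⟹) This fails. Under p = F, u = T, q = F, the left side is true but the right side is false.

(⟸) This fails. Under p = T, u = T, q = T, the left side is false but the right side is true.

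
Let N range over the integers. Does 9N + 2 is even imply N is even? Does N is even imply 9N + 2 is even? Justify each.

Both directions hold.

Converse. Suppose N is even; write N = 2j. Then 9N + 2 = 9·(2j) + 2 = 2·9j + 2, which is even.

Forward direction. Suppose 9N + 2 is even. Since 9 is odd, 9N and N have the same parity, so 9N + 2 ≡ N + 2 (mod 2). As 2 is even, 9N + 2 is even exactly when N is even. Thus N is even.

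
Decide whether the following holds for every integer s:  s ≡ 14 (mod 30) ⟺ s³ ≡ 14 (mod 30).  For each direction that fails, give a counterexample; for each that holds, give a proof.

Both directions hold; the statement is true.

(→) Suppose s ≡ 14 (mod 30). Write s = 30j + 14. Then (30j + 14)³ = 27000j³ + 37800j² + 17640j + 2744 = 30(900j³ + 1260j² + 588j + 91) + 14, so s³ ≡ 14 (mod 30).

(←) Conversely, suppose s³ ≡ 14 (mod 30). The only residue r in {0, …, 29} with r³ ≡ 14 (mod 30) is r = 14, so s ≡ 14 (mod 30).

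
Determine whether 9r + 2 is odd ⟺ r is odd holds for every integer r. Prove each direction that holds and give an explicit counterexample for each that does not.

Forward direction. Suppose 9r + 2 is odd. Since 9 is odd, 9r and r have the same parity, so 9r + 2 ≡ r + 2 (mod 2). As 2 is even, 9r + 2 is odd exactly when r is odd. Thus r is odd.

Converse. Suppose r is odd; write r = 2j + 1. Then 9r + 2 = 9·(2j + 1) + 2 = 2·9j + 11, which is odd.

The biconditional holds.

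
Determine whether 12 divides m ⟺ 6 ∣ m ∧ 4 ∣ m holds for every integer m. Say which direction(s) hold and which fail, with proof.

(⟹) If 12 ∣ m, write m = 12q. Since 12 = 2·6, m = 6·(2q), so 6 ∣ m; and since 12 = 3·4, m = 4·(3q), so 4 ∣ m.

(⟸) Suppose 6 ∣ m and 4 ∣ m. Any common multiple of 6 and 4 is a multiple of their lcm; here lcm(6, 4) = 6·4/gcd(6, 4) = 24/2 = 12, so 12 ∣ m.

Both implications hold.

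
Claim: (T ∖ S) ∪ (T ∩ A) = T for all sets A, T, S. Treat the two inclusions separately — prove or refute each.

The sets are not equal: only the forward inclusion holds.

(⟹) Let x ∈ (T ∖ S) ∪ (T ∩ A). Then either x ∈ T and x ∉ A, S; or x ∈ A ∩ T and x ∉ S; or x ∈ A ∩ T ∩ S. In each case x ∈ T, so (T ∖ S) ∪ (T ∩ A) ⊆ T.

(⟸) This inclusion fails. Take A = ∅, T = {1}, S = {1}; then 1 ∈ T but 1 ∉ (T ∖ S) ∪ (T ∩ A).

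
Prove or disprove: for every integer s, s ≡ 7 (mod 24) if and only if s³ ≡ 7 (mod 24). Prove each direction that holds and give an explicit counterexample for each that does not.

The biconditional holds.

(⇒) Suppose s ≡ 7 (mod 24). Write s = 24j + 7. Then (24j + 7)³ = 13824j³ + 12096j² + 3528j + 343 = 24(576j³ + 504j² + 147j + 14) + 7, so s³ ≡ 7 (mod 24).

(⇐) Conversely, suppose s³ ≡ 7 (mod 24). The only residue r in {0, …, 23} with r³ ≡ 7 (mod 24) is r = 7, so s ≡ 7 (mod 24).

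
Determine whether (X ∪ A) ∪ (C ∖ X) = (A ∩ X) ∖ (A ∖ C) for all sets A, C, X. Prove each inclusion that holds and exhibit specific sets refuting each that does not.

(⟹) This inclusion fails. Take A = {1}, C = ∅, X = ∅; then 1 ∈ (X ∪ A) ∪ (C ∖ X) but 1 ∉ (A ∩ X) ∖ (A ∖ C).

(⟸) Let x ∈ (A ∩ X) ∖ (A ∖ C). Then x ∈ A ∩ C ∩ X, from which x ∈ (X ∪ A) ∪ (C ∖ X).

Only the reverse inclusion holds.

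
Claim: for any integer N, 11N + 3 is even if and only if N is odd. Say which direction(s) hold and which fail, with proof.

Both implications hold.

[⇒] Suppose 11N + 3 is even. Since 11 is odd, 11N and N have the same parity, so 11N + 3 ≡ N + 3 (mod 2). As 3 is odd, 11N + 3 is even exactly when N is odd. Thus N is odd.

[⇐] Conversely, suppose N is odd; write N = 2j + 1. Then 11N + 3 = 11·(2j + 1) + 3 = 2·11j + 14, which is even.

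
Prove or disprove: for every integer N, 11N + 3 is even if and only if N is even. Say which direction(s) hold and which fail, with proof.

(⇒) This fails: N = 7 gives 11N + 3 = 80, which is even, but 7 is odd, not even.

(⇐) This also fails: N = 0 is even, but 11N + 3 = 3 is odd, not even.

Both directions fail.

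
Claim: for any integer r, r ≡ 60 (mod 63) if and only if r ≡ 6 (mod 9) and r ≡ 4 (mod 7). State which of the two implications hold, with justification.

Both implications hold.

(→) Suppose r ≡ 60 (mod 63); write r = 63j + 60. Since 9 ∣ 63, reducing mod 9 gives r ≡ 60 ≡ 6 (mod 9); since 7 ∣ 63, reducing mod 7 gives r ≡ 60 ≡ 4 (mod 7).

(←) Conversely, if r ≡ 6 (mod 9) and r ≡ 4 (mod 7), then by the Chinese remainder theorem r ≡ 60 (mod 63). This is exactly r ≡ 60 (mod 63).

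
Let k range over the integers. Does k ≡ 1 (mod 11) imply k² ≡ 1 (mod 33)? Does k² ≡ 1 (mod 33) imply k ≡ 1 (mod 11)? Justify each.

Forward direction. This fails: take k = 12. Then 12 ≡ 1 (mod 11), but 12² = 144 ≡ 12 (mod 33), not 1.

Converse. This fails: take k = 10. Then 10² = 100 ≡ 1 (mod 33), yet 10 ≡ 10 (mod 11), not 1.

(⇒) fails and (⇐) fails.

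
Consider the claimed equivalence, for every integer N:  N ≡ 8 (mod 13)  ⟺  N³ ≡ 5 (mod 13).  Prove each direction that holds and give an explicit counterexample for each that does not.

Not equivalent: only (⇒) holds.

(←) This fails: take N = 7. Then 7³ = 343 ≡ 5 (mod 13), yet 7 ≡ 7 (mod 13), not 8.

(→) Suppose N ≡ 8 (mod 13). Write N = 13j + 8. Then (13j + 8)³ = 2197j³ + 4056j² + 2496j + 512 = 13(169j³ + 312j² + 192j + 39) + 5, so N³ ≡ 5 (mod 13).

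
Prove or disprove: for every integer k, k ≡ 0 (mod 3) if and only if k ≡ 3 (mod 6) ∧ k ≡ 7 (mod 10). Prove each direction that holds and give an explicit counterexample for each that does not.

[⇐] If k ≡ 3 (mod 6) and k ≡ 7 (mod 10), then by the Chinese remainder theorem k ≡ 27 (mod 30). Since 27 ≡ 0 (mod 3) and 3 ∣ 30, we get k ≡ 0 (mod 3).

[⇒] This fails: k = 0 gives 0 ≡ 0 (mod 3) but 0 ≡ 0 (mod 6), so the conjunction on the right does not hold.

Only the converse holds.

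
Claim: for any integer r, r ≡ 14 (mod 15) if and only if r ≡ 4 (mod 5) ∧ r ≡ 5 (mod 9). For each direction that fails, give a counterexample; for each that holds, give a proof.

(→) This fails: r = 44 gives 44 ≡ 14 (mod 15) but 44 ≡ 8 (mod 9), so the conjunction on the right does not hold.

(←) Conversely, if r ≡ 4 (mod 5) and r ≡ 5 (mod 9), then by the Chinese remainder theorem r ≡ 14 (mod 45). Since 14 ≡ 14 (mod 15) and 15 ∣ 45, we get r ≡ 14 (mod 15).

Only the converse holds.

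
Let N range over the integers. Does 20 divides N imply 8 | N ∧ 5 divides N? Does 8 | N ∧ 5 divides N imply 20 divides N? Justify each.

Only the converse holds.

Converse. Suppose 8 ∣ N and 5 ∣ N. Any common multiple of 8 and 5 is a multiple of their lcm; here gcd(8, 5) = 1, so lcm(8, 5) = 8·5 = 40, so 40 ∣ N. Since 20 ∣ 40, it follows that 20 ∣ N.

Forward direction. This fails: take N = 20. Certainly 20 ∣ 20, but 8 ∤ 20.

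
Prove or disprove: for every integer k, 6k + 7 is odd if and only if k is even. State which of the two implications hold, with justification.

Only the reverse direction holds.

(⇒) This fails: take k = 3. Then 6k + 7 = 25, which is odd, yet k = 3 is odd, not even.

(⇐) Suppose k is even. Since 6 is even, 6k is even for every k, so 6k + 7 has the same parity as 7, which is odd. Hence 6k + 7 is odd.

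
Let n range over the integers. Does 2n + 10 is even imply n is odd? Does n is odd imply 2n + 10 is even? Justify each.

The forward direction fails; the converse holds.

(→) This fails: take n = 6. Then 2n + 10 = 22, which is even, yet n = 6 is even, not odd.

(←) Suppose n is odd. Since 2 is even, 2n is even for every n, so 2n + 10 has the same parity as 10, which is even. Hence 2n + 10 is even.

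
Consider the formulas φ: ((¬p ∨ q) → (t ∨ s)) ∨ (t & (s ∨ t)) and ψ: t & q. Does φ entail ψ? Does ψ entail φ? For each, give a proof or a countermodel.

Forward direction. This fails. Under p = T, t = F, q = F, s = F, the left side is true but the right side is false.

Converse. Assume the antecedent. If p is true, the antecedent forces (p = T, t = T, q = T, s = F) or (p = T, t = T, q = T, s = T), and the consequent holds there. If p is false, the antecedent forces (p = F, t = T, q = T, s = F) or (p = F, t = T, q = T, s = T), and the consequent holds there. Either way the consequent holds.

Not equivalent: only (⇐) holds.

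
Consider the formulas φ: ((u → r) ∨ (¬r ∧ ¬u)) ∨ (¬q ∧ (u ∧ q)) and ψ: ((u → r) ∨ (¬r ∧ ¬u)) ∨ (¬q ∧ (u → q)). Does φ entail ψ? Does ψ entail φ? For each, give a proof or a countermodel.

[⇒] Assume the antecedent. If r is true, the consequent reduces to true regardless of the other variables. If r is false, the antecedent forces (r = F, q = F, u = F) or (r = F, q = T, u = F), and the consequent holds there. Either way the consequent holds.

[⇐] Assume the antecedent. If r is true, the consequent reduces to true regardless of the other variables. If r is false, the antecedent forces (r = F, q = F, u = F) or (r = F, q = T, u = F), and the consequent holds there. Either way the consequent holds.

The biconditional holds.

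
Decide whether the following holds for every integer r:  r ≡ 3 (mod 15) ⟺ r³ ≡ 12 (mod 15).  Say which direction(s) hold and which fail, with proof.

(⟹) Suppose r ≡ 3 (mod 15). Write r = 15j + 3. Then (15j + 3)³ = 3375j³ + 2025j² + 405j + 27 = 15(225j³ + 135j² + 27j + 1) + 12, so r³ ≡ 12 (mod 15).

(⟸) Conversely, suppose r³ ≡ 12 (mod 15). The only residue r in {0, …, 14} with r³ ≡ 12 (mod 15) is r = 3, so r ≡ 3 (mod 15).

The biconditional holds.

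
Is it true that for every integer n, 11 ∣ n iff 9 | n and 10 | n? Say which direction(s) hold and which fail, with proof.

(→) This fails: take n = 11. Certainly 11 ∣ 11, but 9 ∤ 11.

(←) This fails: take n = 90. Both 9 ∣ 90 and 10 ∣ 90, yet 90 is not a multiple of 11 (since 90 = 8·11 + 2), so 11 ∤ 90.

Both directions fail.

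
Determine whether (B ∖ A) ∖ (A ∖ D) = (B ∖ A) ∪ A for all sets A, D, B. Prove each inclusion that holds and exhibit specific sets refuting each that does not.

Only the forward inclusion holds.

(⊇) This inclusion fails. Take A = {1}, D = ∅, B = ∅; then 1 ∈ (B ∖ A) ∪ A but 1 ∉ (B ∖ A) ∖ (A ∖ D).

(⊆) Let x ∈ (B ∖ A) ∖ (A ∖ D). Then either x ∈ B and x ∉ A, D; or x ∈ D ∩ B and x ∉ A. In each case x ∈ (B ∖ A) ∪ A, so (B ∖ A) ∖ (A ∖ D) ⊆ (B ∖ A) ∪ A.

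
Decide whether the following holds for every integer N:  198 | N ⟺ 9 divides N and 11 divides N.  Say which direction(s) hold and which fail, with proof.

(→) If 198 ∣ N, write N = 198q. Since 198 = 22·9, N = 9·(22q), so 9 ∣ N; and since 198 = 18·11, N = 11·(18q), so 11 ∣ N.

(←) This fails: take N = 99. Both 9 ∣ 99 and 11 ∣ 99, yet 99 is not a multiple of 198 (since 99 = 0·198 + 99), so 198 ∤ 99.

(⇒) holds; (⇐) fails.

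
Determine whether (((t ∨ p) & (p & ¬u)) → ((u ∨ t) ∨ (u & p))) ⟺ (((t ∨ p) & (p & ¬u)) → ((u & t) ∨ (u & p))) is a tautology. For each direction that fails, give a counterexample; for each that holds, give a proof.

[⇒] This fails. Under u = F, p = T, t = T, the left side is true but the right side is false.

[⇐] Assume the antecedent. If u is true, the consequent reduces to true regardless of the other variables. If u is false, the antecedent forces (u = F, p = F, t = F) or (u = F, p = F, t = T), and the consequent holds there. Either way the consequent holds.

Not equivalent: only (⇐) holds.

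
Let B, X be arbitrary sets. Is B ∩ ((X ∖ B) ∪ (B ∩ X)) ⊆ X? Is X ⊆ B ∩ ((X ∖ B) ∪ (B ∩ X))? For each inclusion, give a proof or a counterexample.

(⊆) Let x ∈ B ∩ ((X ∖ B) ∪ (B ∩ X)). Then x ∈ B ∩ X, from which x ∈ X.

(⊇) This inclusion fails. Take B = ∅, X = {1}; then 1 ∈ X but 1 ∉ B ∩ ((X ∖ B) ∪ (B ∩ X)).

The sets are not equal: only the forward inclusion holds.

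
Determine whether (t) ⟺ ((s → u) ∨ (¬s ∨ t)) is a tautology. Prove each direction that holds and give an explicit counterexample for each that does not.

Not equivalent: only (⇒) holds.

[⇐] This fails. Under u = F, s = F, t = F, the left side is false but the right side is true.

[⇒] Assume the antecedent. If u is true, (s → u) ∨ (¬s ∨ t) reduces to true regardless of the other variables. If u is false, the antecedent forces (u = F, s = F, t = T) or (u = F, s = T, t = T), and (s → u) ∨ (¬s ∨ t) holds there. Either way (s → u) ∨ (¬s ∨ t) holds.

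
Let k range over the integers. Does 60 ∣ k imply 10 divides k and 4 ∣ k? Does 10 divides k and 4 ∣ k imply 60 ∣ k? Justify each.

Only the forward direction holds.

(⟸) This fails: take k = 20. Both 10 ∣ 20 and 4 ∣ 20, yet 20 is not a multiple of 60 (since 20 = 0·60 + 20), so 60 ∤ 20.

(⟹) If 60 ∣ k, write k = 60q. Since 60 = 6·10, k = 10·(6q), so 10 ∣ k; and since 60 = 15·4, k = 4·(15q), so 4 ∣ k.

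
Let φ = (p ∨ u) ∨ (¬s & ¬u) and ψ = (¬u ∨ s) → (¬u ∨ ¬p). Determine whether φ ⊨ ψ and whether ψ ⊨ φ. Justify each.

Neither implication holds.

(→) This fails. Under s = T, p = T, u = T, the left side is true but the right side is false.

(←) This fails. Under s = T, p = F, u = F, the left side is false but the right side is true.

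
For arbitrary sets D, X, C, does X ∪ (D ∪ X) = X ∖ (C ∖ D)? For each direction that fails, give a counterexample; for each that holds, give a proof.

(⟹) This inclusion fails. Take D = {1}, X = ∅, C = ∅; then 1 ∈ X ∪ (D ∪ X) but 1 ∉ X ∖ (C ∖ D).

(⟸) Let x ∈ X ∖ (C ∖ D). Then either x ∈ X and x ∉ D, C; or x ∈ D ∩ X and x ∉ C; or x ∈ D ∩ X ∩ C. In each case x ∈ X ∪ (D ∪ X), so X ∖ (C ∖ D) ⊆ X ∪ (D ∪ X).

(⊆) fails; (⊇) holds.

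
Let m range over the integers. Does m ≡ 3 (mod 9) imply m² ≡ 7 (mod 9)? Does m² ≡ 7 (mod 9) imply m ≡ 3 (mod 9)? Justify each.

Neither direction holds.

Forward direction. This fails: take m = 3. Then 3 ≡ 3 (mod 9), but 3² = 9 ≡ 0 (mod 9), not 7.

Converse. This fails: take m = 4. Then 4² = 16 ≡ 7 (mod 9), yet 4 ≡ 4 (mod 9), not 3.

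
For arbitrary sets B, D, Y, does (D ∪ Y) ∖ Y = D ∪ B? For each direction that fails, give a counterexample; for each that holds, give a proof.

(⊆) holds; (⊇) fails.

Forward inclusion. Let x ∈ (D ∪ Y) ∖ Y. Then either x ∈ D and x ∉ B, Y; or x ∈ B ∩ D and x ∉ Y. In each case x ∈ D ∪ B, so (D ∪ Y) ∖ Y ⊆ D ∪ B.

Reverse inclusion. This inclusion fails. Take B = {1}, D = ∅, Y = ∅; then 1 ∈ D ∪ B but 1 ∉ (D ∪ Y) ∖ Y.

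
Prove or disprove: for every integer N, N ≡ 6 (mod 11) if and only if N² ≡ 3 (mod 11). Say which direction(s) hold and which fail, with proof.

Only the forward direction holds.

(⟹) Suppose N ≡ 6 (mod 11). Write N = 11j + 6. Then (11j + 6)² = 121j² + 132j + 36 = 11(11j² + 12j + 3) + 3, so N² ≡ 3 (mod 11).

(⟸) This fails: take N = 5. Then 5² = 25 ≡ 3 (mod 11), yet 5 ≡ 5 (mod 11), not 6.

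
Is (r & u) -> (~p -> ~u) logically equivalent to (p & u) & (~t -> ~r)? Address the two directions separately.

(⇒) fails; (⇐) holds.

Forward direction. This fails. Under t = F, p = F, r = F, u = F, the left side is true but the right side is false.

Converse. Assume the antecedent. If t is true, the antecedent forces (t = T, p = T, r = F, u = T) or (t = T, p = T, r = T, u = T), and (r & u) -> (~p -> ~u) holds there. If t is false, the antecedent forces (t = F, p = T, r = F, u = T), and (r & u) -> (~p -> ~u) holds there. Either way (r & u) -> (~p -> ~u) holds.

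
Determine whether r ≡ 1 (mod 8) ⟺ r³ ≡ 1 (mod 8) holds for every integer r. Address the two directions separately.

Forward direction. Suppose r ≡ 1 (mod 8). Write r = 8j + 1. Then (8j + 1)³ = 512j³ + 192j² + 24j + 1 = 8(64j³ + 24j² + 3j) + 1, so r³ ≡ 1 (mod 8).

Converse. Suppose r³ ≡ 1 (mod 8). The only residue r in {0, …, 7} with r³ ≡ 1 (mod 8) is r = 1, so r ≡ 1 (mod 8).

Both directions hold; the statement is true.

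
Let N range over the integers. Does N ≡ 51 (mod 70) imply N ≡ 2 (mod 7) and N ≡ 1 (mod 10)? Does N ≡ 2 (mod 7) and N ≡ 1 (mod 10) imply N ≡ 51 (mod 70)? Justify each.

(→) Suppose N ≡ 51 (mod 70); write N = 70j + 51. Since 7 ∣ 70, reducing mod 7 gives N ≡ 51 ≡ 2 (mod 7); since 10 ∣ 70, reducing mod 10 gives N ≡ 51 ≡ 1 (mod 10).

(←) Conversely, if N ≡ 2 (mod 7) and N ≡ 1 (mod 10), then by the Chinese remainder theorem N ≡ 51 (mod 70). This is exactly N ≡ 51 (mod 70).

The biconditional holds.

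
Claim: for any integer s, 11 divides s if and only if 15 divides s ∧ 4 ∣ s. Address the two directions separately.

(→) This fails: take s = 11. Certainly 11 ∣ 11, but 15 ∤ 11.

(←) This fails: take s = 60. Both 15 ∣ 60 and 4 ∣ 60, yet 60 is not a multiple of 11 (since 60 = 5·11 + 5), so 11 ∤ 60.

Neither implication holds.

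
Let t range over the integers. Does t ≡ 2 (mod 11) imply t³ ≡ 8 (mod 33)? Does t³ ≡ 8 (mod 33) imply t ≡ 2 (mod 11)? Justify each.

Only the reverse direction holds.

(→) This fails: take t = 13. Then 13 ≡ 2 (mod 11), but 13³ = 2197 ≡ 19 (mod 33), not 8.

(←) Conversely, the residues r modulo 33 with r³ ≡ 8 (mod 33) are exactly {2}, and each is ≡ 2 (mod 11).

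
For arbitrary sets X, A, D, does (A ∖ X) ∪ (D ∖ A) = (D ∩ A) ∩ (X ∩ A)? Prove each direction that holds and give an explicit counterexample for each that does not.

(⊆) fails and (⊇) fails.

Forward inclusion. This inclusion fails. Take X = ∅, A = {1}, D = ∅; then 1 ∈ (A ∖ X) ∪ (D ∖ A) but 1 ∉ (D ∩ A) ∩ (X ∩ A).

Reverse inclusion. This inclusion fails. Take X = {1}, A = {1}, D = {1}; then 1 ∈ (D ∩ A) ∩ (X ∩ A) but 1 ∉ (A ∖ X) ∪ (D ∖ A).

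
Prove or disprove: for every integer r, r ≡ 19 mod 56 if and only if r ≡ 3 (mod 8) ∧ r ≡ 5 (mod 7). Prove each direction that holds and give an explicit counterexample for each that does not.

[⇒] Suppose r ≡ 19 (mod 56); write r = 56j + 19. Since 8 ∣ 56, reducing mod 8 gives r ≡ 19 ≡ 3 (mod 8); since 7 ∣ 56, reducing mod 7 gives r ≡ 19 ≡ 5 (mod 7).

[⇐] Conversely, if r ≡ 3 (mod 8) and r ≡ 5 (mod 7), then by the Chinese remainder theorem r ≡ 19 (mod 56). This is exactly r ≡ 19 (mod 56).

Both implications hold.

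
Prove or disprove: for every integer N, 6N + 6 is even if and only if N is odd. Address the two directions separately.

Not equivalent: only (⇐) holds.

(⟸) Suppose N is odd. Since 6 is even, 6N is even for every N, so 6N + 6 has the same parity as 6, which is even. Hence 6N + 6 is even.

(⟹) This fails: take N = 6. Then 6N + 6 = 42, which is even, yet N = 6 is even, not odd.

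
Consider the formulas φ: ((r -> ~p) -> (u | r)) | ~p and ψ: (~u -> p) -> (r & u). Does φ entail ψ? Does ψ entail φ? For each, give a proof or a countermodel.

(⇒) fails; (⇐) holds.

(⇒) This fails. Under u = T, r = F, p = F, the left side is true but the right side is false.

(⇐) Assume the antecedent. If u is true, ((r -> ~p) -> (u | r)) | ~p reduces to true regardless of the other variables. If u is false, the antecedent forces (u = F, r = F, p = F) or (u = F, r = T, p = F), and ((r -> ~p) -> (u | r)) | ~p holds there. Either way ((r -> ~p) -> (u | r)) | ~p holds.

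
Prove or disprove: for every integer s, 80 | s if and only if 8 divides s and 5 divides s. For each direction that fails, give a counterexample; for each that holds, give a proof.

The forward direction holds; the converse fails.

(⇒) If 80 ∣ s, write s = 80q. Since 80 = 10·8, s = 8·(10q), so 8 ∣ s; and since 80 = 16·5, s = 5·(16q), so 5 ∣ s.

(⇐) This fails: take s = 40. Both 8 ∣ 40 and 5 ∣ 40, yet 40 is not a multiple of 80 (since 40 = 0·80 + 40), so 80 ∤ 40.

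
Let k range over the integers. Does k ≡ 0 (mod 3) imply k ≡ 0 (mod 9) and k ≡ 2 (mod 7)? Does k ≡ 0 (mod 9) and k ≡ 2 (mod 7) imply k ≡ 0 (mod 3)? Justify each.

Only the converse holds.

(⟹) This fails: k = 0 gives 0 ≡ 0 (mod 3) but 0 ≡ 0 (mod 7), so the conjunction on the right does not hold.

(⟸) Conversely, if k ≡ 0 (mod 9) and k ≡ 2 (mod 7), then by the Chinese remainder theorem k ≡ 9 (mod 63). Since 9 ≡ 0 (mod 3) and 3 ∣ 63, we get k ≡ 0 (mod 3).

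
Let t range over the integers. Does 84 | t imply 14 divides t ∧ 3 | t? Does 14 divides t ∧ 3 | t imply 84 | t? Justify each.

(⇒) holds; (⇐) fails.

(⇐) This fails: take t = 42. Both 14 ∣ 42 and 3 ∣ 42, yet 42 is not a multiple of 84 (since 42 = 0·84 + 42), so 84 ∤ 42.

(⇒) If 84 ∣ t, write t = 84q. Since 84 = 6·14, t = 14·(6q), so 14 ∣ t; and since 84 = 28·3, t = 3·(28q), so 3 ∣ t.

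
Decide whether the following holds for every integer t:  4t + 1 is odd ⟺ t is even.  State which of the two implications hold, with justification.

Forward direction. This fails: take t = 7. Then 4t + 1 = 29, which is odd, yet t = 7 is odd, not even.

Converse. Suppose t is even. Since 4 is even, 4t is even for every t, so 4t + 1 has the same parity as 1, which is odd. Hence 4t + 1 is odd.

Not equivalent: only (⇐) holds.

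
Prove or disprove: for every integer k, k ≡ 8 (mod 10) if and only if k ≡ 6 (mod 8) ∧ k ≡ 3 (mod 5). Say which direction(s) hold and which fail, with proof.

(⇒) fails; (⇐) holds.

(→) This fails: k = 8 gives 8 ≡ 8 (mod 10) but 8 ≡ 0 (mod 8), so the conjunction on the right does not hold.

(←) Conversely, if k ≡ 6 (mod 8) and k ≡ 3 (mod 5), then by the Chinese remainder theorem k ≡ 38 (mod 40). Since 38 ≡ 8 (mod 10) and 10 ∣ 40, we get k ≡ 8 (mod 10).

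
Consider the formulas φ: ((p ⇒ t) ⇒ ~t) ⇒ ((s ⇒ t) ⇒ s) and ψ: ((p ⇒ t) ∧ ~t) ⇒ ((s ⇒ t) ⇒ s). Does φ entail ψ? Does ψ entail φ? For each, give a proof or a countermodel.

Not equivalent: only (⇒) holds.

[⇒] Assume the antecedent. If t is true, ((p ⇒ t) ∧ ~t) ⇒ ((s ⇒ t) ⇒ s) reduces to true regardless of the other variables. If t is false, the antecedent forces (t = F, p = F, s = T) or (t = F, p = T, s = T), and ((p ⇒ t) ∧ ~t) ⇒ ((s ⇒ t) ⇒ s) holds there. Either way ((p ⇒ t) ∧ ~t) ⇒ ((s ⇒ t) ⇒ s) holds.

[⇐] This fails. Under t = F, p = T, s = F, the left side is false but the right side is true.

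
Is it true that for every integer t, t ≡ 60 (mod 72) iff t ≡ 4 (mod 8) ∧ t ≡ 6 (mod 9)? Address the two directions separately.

The biconditional holds.

(⇐) If t ≡ 4 (mod 8) and t ≡ 6 (mod 9), then by the Chinese remainder theorem t ≡ 60 (mod 72). This is exactly t ≡ 60 (mod 72).

(⇒) Suppose t ≡ 60 (mod 72); write t = 72j + 60. Since 8 ∣ 72, reducing mod 8 gives t ≡ 60 ≡ 4 (mod 8); since 9 ∣ 72, reducing mod 9 gives t ≡ 60 ≡ 6 (mod 9).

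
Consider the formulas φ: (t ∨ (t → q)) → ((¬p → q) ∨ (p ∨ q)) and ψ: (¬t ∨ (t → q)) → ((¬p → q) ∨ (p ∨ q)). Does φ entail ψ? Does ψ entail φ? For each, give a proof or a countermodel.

(⟹) Assume the antecedent. If q is true, the consequent reduces to true regardless of the other variables. If q is false, the antecedent forces (q = F, p = T, t = F) or (q = F, p = T, t = T), and the consequent holds there. Either way the consequent holds.

(⟸) This fails. Under q = F, p = F, t = T, the left side is false but the right side is true.

Only the forward direction holds.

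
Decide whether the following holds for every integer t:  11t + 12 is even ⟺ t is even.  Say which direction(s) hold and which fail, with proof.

[⇒] Suppose 11t + 12 is even. Since 11 is odd, 11t and t have the same parity, so 11t + 12 ≡ t + 12 (mod 2). As 12 is even, 11t + 12 is even exactly when t is even. Thus t is even.

[⇐] Conversely, suppose t is even; write t = 2j. Then 11t + 12 = 11·(2j) + 12 = 2·11j + 12, which is even.

Both directions hold; the statement is true.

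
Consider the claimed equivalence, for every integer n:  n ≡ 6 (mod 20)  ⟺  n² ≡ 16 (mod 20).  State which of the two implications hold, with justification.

The forward direction holds; the converse fails.

[⇐] This fails: take n = 4. Then 4² = 16 ≡ 16 (mod 20), yet 4 ≡ 4 (mod 20), not 6.

[⇒] Suppose n ≡ 6 (mod 20). Write n = 20j + 6. Then (20j + 6)² = 400j² + 240j + 36 = 20(20j² + 12j + 1) + 16, so n² ≡ 16 (mod 20).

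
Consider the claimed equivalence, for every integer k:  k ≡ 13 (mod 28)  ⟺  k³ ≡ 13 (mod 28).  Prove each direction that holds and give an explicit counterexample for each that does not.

(⇒) holds; (⇐) fails.

(→) Suppose k ≡ 13 (mod 28). Write k = 28j + 13. Then (28j + 13)³ = 21952j³ + 30576j² + 14196j + 2197 = 28(784j³ + 1092j² + 507j + 78) + 13, so k³ ≡ 13 (mod 28).

(←) This fails: take k = 5. Then 5³ = 125 ≡ 13 (mod 28), yet 5 ≡ 5 (mod 28), not 13.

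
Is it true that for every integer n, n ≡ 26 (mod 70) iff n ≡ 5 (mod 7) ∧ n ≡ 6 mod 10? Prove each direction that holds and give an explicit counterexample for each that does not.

(⟹) Suppose n ≡ 26 (mod 70); write n = 70j + 26. Since 7 ∣ 70, reducing mod 7 gives n ≡ 26 ≡ 5 (mod 7); since 10 ∣ 70, reducing mod 10 gives n ≡ 26 ≡ 6 (mod 10).

(⟸) Conversely, if n ≡ 5 (mod 7) and n ≡ 6 (mod 10), then by the Chinese remainder theorem n ≡ 26 (mod 70). This is exactly n ≡ 26 (mod 70).

Both implications hold.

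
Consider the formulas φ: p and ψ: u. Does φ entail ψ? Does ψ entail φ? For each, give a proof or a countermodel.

[⇒] This fails. Under p = T, u = F, the left side is true but the right side is false.

[⇐] This fails. Under p = F, u = T, the left side is false but the right side is true.

Neither implication holds.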